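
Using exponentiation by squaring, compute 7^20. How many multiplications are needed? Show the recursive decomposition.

Computing 7^20 by squaring (build up from 7^1; each line after the first costs one multiplication):

7^1 = 7
7^2 = (7^1)^2 = 7^2 = 49
7^4 = (7^2)^2 = 49^2 = 2401
7^5 = 7 * 7^4 = 7 * 2401 = 16807
7^10 = (7^5)^2 = 16807^2 = 282475249
7^20 = (7^10)^2 = 282475249^2 = 79792266297612001

Result: 79792266297612001
Multiplications needed: 5 (5 lines after 7^1)

7^20 = 79792266297612001. Using exponentiation by squaring, this requires 5 multiplications. The key idea: if the exponent is even, square the half-power; if odd, multiply by the base once.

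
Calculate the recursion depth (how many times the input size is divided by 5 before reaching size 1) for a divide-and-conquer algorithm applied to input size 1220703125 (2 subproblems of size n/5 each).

For divide and conquer with division factor 5:

Problem sizes at each level:
Level 0: 1220703125
Level 1: 244140625
Level 2: 48828125
Level 3: 9765625
Level 4: 1953125
Level 5: 390625
Level 6: 78125
Level 7: 15625
Level 8: 3125
Level 9: 625
Level 10: 125
Level 11: 25
Level 12: 5
Level 13: 1

The root is level 0 and the size-1 base case is level 13 (the tree spans levels 0 through 13, i.e. 14 levels counting the root), so the depth is the number of divisions: log_5(1220703125) = 13

The recursion tree depth is log_5(1220703125) = 13. At each level, the problem size is divided by 5, so it takes 13 divisions to reduce to a base case of size 1. The algorithm makes 2 recursive calls at each level.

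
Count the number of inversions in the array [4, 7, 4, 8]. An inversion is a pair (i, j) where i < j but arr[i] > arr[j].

Finding inversions in [4, 7, 4, 8]:

(1, 2): arr[1]=7 > arr[2]=4

Total inversions: 1

The array has 1 inversion(s): (1,2). Each pair (i,j) satisfies i < j and arr[i] > arr[j].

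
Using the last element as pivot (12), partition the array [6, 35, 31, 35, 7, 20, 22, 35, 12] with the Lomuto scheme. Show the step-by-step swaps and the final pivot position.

Lomuto partition with pivot = 12:

Initial array: [6, 35, 31, 35, 7, 20, 22, 35, 12]

arr[0]=6 <= 12: swap with position 0, array becomes [6, 35, 31, 35, 7, 20, 22, 35, 12]
arr[1]=35 > 12: no swap
arr[2]=31 > 12: no swap
arr[3]=35 > 12: no swap
arr[4]=7 <= 12: swap with position 1, array becomes [6, 7, 31, 35, 35, 20, 22, 35, 12]
arr[5]=20 > 12: no swap
arr[6]=22 > 12: no swap
arr[7]=35 > 12: no swap

Place pivot at position 2: [6, 7, 12, 35, 35, 20, 22, 35, 31]
Pivot position: 2

After partitioning with pivot 12, the array becomes [6, 7, 12, 35, 35, 20, 22, 35, 31]. The pivot is placed at index 2. All elements to the left of the pivot are <= 12, and all elements to the right are > 12.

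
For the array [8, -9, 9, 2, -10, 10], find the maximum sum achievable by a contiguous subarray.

Using Kadane's algorithm on [8, -9, 9, 2, -10, 10]:

Scanning through the array:
Position 1 (value -9): max_ending_here = -1, max_so_far = 8
Position 2 (value 9): max_ending_here = 9, max_so_far = 9
Position 3 (value 2): max_ending_here = 11, max_so_far = 11
Position 4 (value -10): max_ending_here = 1, max_so_far = 11
Position 5 (value 10): max_ending_here = 11, max_so_far = 11

Maximum subarray: [9, 2]
Maximum sum: 11

The maximum subarray is [9, 2] with sum 11. This subarray runs from index 2 to index 3.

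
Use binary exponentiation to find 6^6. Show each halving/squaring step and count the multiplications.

Computing 6^6 by squaring (build up from 6^1; each line after the first costs one multiplication):

6^1 = 6
6^2 = (6^1)^2 = 6^2 = 36
6^3 = 6 * 6^2 = 6 * 36 = 216
6^6 = (6^3)^2 = 216^2 = 46656

Result: 46656
Multiplications needed: 3 (3 lines after 6^1)

6^6 = 46656. Using exponentiation by squaring, this requires 3 multiplications. The key idea: if the exponent is even, square the half-power; if odd, multiply by the base once.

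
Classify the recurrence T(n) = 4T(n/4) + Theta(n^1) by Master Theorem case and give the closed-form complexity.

Master Theorem for T(n) = 4T(n/4) + O(n^1):

a = 4, b = 4, c = 1
log_b(a) = log_4(4) = 1.0000

Case 2: c = 1 = log_4(4) = 1.0000
T(n) = O(n^1 log n) = O(n log n)

For T(n) = 4T(n/4) + O(n^1): log_4(4) = 1.0000. This is Case 2 of the Master Theorem (c = log_b(a), equal work at all levels), giving O(n log n).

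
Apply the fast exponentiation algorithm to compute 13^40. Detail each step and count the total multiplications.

Computing 13^40 by squaring (build up from 13^1; each line after the first costs one multiplication):

13^1 = 13
13^2 = (13^1)^2 = 13^2 = 169
13^4 = (13^2)^2 = 169^2 = 28561
13^5 = 13 * 13^4 = 13 * 28561 = 371293
13^10 = (13^5)^2 = 371293^2 = 137858491849
13^20 = (13^10)^2 = 137858491849^2 = 19004963774880799438801
13^40 = (13^20)^2 = 19004963774880799438801^2 = 361188648084531445929920877641340156544317601

Result: 361188648084531445929920877641340156544317601
Multiplications needed: 6 (6 lines after 13^1)

13^40 = 361188648084531445929920877641340156544317601. Using exponentiation by squaring, this requires 6 multiplications. The key idea: if the exponent is even, square the half-power; if odd, multiply by the base once.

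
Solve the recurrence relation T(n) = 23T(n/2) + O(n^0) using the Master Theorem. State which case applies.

Master Theorem for T(n) = 23T(n/2) + O(n^0):

a = 23, b = 2, c = 0
log_b(a) = log_2(23) = 4.5236

Case 1: c = 0 < log_2(23) = 4.5236
T(n) = O(n^(log_2 23))

For T(n) = 23T(n/2) + O(n^0): log_2(23) = 4.5236. This is Case 1 of the Master Theorem (c < log_b(a), work dominated by leaves), giving O(n^(log_2 23)).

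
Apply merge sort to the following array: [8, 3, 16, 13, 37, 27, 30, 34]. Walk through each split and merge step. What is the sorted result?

Merge sort trace:

Split: [8, 3, 16, 13, 37, 27, 30, 34] -> [8, 3, 16, 13] and [37, 27, 30, 34]
  Split: [8, 3, 16, 13] -> [8, 3] and [16, 13]
    Split: [8, 3] -> [8] and [3]
    Merge: [8] + [3] -> [3, 8]
    Split: [16, 13] -> [16] and [13]
    Merge: [16] + [13] -> [13, 16]
  Merge: [3, 8] + [13, 16] -> [3, 8, 13, 16]
  Split: [37, 27, 30, 34] -> [37, 27] and [30, 34]
    Split: [37, 27] -> [37] and [27]
    Merge: [37] + [27] -> [27, 37]
    Split: [30, 34] -> [30] and [34]
    Merge: [30] + [34] -> [30, 34]
  Merge: [27, 37] + [30, 34] -> [27, 30, 34, 37]
Merge: [3, 8, 13, 16] + [27, 30, 34, 37] -> [3, 8, 13, 16, 27, 30, 34, 37]

Final sorted array: [3, 8, 13, 16, 27, 30, 34, 37]

The merge sort proceeds by recursively splitting the array and merging sorted halves.
After all merges, the sorted array is [3, 8, 13, 16, 27, 30, 34, 37].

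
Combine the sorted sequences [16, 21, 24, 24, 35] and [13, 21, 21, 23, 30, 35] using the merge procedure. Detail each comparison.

Merging process:

Compare 16 vs 13: take 13 from right. Merged: [13]
Compare 16 vs 21: take 16 from left. Merged: [13, 16]
Compare 21 vs 21: take 21 from left. Merged: [13, 16, 21]
Compare 24 vs 21: take 21 from right. Merged: [13, 16, 21, 21]
Compare 24 vs 21: take 21 from right. Merged: [13, 16, 21, 21, 21]
Compare 24 vs 23: take 23 from right. Merged: [13, 16, 21, 21, 21, 23]
Compare 24 vs 30: take 24 from left. Merged: [13, 16, 21, 21, 21, 23, 24]
Compare 24 vs 30: take 24 from left. Merged: [13, 16, 21, 21, 21, 23, 24, 24]
Compare 35 vs 30: take 30 from right. Merged: [13, 16, 21, 21, 21, 23, 24, 24, 30]
Compare 35 vs 35: take 35 from left. Merged: [13, 16, 21, 21, 21, 23, 24, 24, 30, 35]
Append remaining from right: [35]. Merged: [13, 16, 21, 21, 21, 23, 24, 24, 30, 35, 35]

Final merged array: [13, 16, 21, 21, 21, 23, 24, 24, 30, 35, 35]
Total comparisons: 10

The merged array is [13, 16, 21, 21, 21, 23, 24, 24, 30, 35, 35], requiring 10 comparisons. The merge step runs in O(n) time where n is the total number of elements.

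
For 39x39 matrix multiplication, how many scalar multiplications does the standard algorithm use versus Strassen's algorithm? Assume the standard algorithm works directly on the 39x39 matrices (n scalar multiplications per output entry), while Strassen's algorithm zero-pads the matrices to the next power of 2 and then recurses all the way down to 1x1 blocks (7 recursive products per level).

Matrix multiplication for 39x39 matrices:

Strassen's algorithm requires power-of-2 dimensions. Pad 39x39 to 64x64 (next power of 2).

Standard algorithm: 39^3 = 59319 multiplications
Strassen's algorithm: 7^(log2(64)) = 7^6 = 117649 multiplications
Difference: 59319 - 117649 = -58330 (Strassen uses MORE here due to padding overhead — for small or just-over-power-of-2 n, padding can outweigh the per-level savings)

Standard: 59319 multiplications (39^3). Strassen: 117649 multiplications (7^6, after padding to 64x64). Strassen reduces 8 recursive multiplications to 7 at each level.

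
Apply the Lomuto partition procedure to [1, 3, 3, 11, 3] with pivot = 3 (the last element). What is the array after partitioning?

Lomuto partition with pivot = 3:

Initial array: [1, 3, 3, 11, 3]

arr[0]=1 <= 3: swap with position 0, array becomes [1, 3, 3, 11, 3]
arr[1]=3 <= 3: swap with position 1, array becomes [1, 3, 3, 11, 3]
arr[2]=3 <= 3: swap with position 2, array becomes [1, 3, 3, 11, 3]
arr[3]=11 > 3: no swap

Place pivot at position 3: [1, 3, 3, 3, 11]
Pivot position: 3

After partitioning with pivot 3, the array becomes [1, 3, 3, 3, 11]. The pivot is placed at index 3. All elements to the left of the pivot are <= 3, and all elements to the right are > 3.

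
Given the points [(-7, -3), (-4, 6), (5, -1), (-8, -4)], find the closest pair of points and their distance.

Computing all pairwise distances among 4 points:

d((-7, -3), (-4, 6)) = 9.4868
d((-7, -3), (5, -1)) = 12.1655
d((-7, -3), (-8, -4)) = 1.4142 <-- minimum
d((-4, 6), (5, -1)) = 11.4018
d((-4, 6), (-8, -4)) = 10.7703
d((5, -1), (-8, -4)) = 13.3417

Closest pair: (-7, -3) and (-8, -4) with distance 1.4142

The closest pair is (-7, -3) and (-8, -4) with Euclidean distance 1.4142. For 4 points, brute-force pairwise comparison is shown above. For large n, the divide-and-conquer algorithm (sort by x, recurse on halves, check the dividing strip) achieves O(n log n).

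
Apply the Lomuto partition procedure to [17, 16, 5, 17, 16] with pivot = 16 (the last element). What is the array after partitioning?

Lomuto partition with pivot = 16:

Initial array: [17, 16, 5, 17, 16]

arr[0]=17 > 16: no swap
arr[1]=16 <= 16: swap with position 0, array becomes [16, 17, 5, 17, 16]
arr[2]=5 <= 16: swap with position 1, array becomes [16, 5, 17, 17, 16]
arr[3]=17 > 16: no swap

Place pivot at position 2: [16, 5, 16, 17, 17]
Pivot position: 2

After partitioning with pivot 16, the array becomes [16, 5, 16, 17, 17]. The pivot is placed at index 2. All elements to the left of the pivot are <= 16, and all elements to the right are > 16.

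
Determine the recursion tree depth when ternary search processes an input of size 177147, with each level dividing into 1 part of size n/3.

For divide and conquer with division factor 3:

Problem sizes at each level:
Level 0: 177147
Level 1: 59049
Level 2: 19683
Level 3: 6561
Level 4: 2187
Level 5: 729
Level 6: 243
Level 7: 81
Level 8: 27
Level 9: 9
Level 10: 3
Level 11: 1

The root is level 0 and the size-1 base case is level 11 (the tree spans levels 0 through 11, i.e. 12 levels counting the root), so the depth is the number of divisions: log_3(177147) = 11

The recursion tree depth is log_3(177147) = 11. At each level, the problem size is divided by 3, so it takes 11 divisions to reduce to a base case of size 1. The algorithm makes 1 recursive call at each level.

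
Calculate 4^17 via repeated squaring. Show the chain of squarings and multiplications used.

Computing 4^17 by squaring (build up from 4^1; each line after the first costs one multiplication):

4^1 = 4
4^2 = (4^1)^2 = 4^2 = 16
4^4 = (4^2)^2 = 16^2 = 256
4^8 = (4^4)^2 = 256^2 = 65536
4^16 = (4^8)^2 = 65536^2 = 4294967296
4^17 = 4 * 4^16 = 4 * 4294967296 = 17179869184

Result: 17179869184
Multiplications needed: 5 (5 lines after 4^1)

4^17 = 17179869184. Using exponentiation by squaring, this requires 5 multiplications. The key idea: if the exponent is even, square the half-power; if odd, multiply by the base once.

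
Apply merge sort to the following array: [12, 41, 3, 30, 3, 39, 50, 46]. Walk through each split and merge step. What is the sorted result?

Merge sort trace:

Split: [12, 41, 3, 30, 3, 39, 50, 46] -> [12, 41, 3, 30] and [3, 39, 50, 46]
  Split: [12, 41, 3, 30] -> [12, 41] and [3, 30]
    Split: [12, 41] -> [12] and [41]
    Merge: [12] + [41] -> [12, 41]
    Split: [3, 30] -> [3] and [30]
    Merge: [3] + [30] -> [3, 30]
  Merge: [12, 41] + [3, 30] -> [3, 12, 30, 41]
  Split: [3, 39, 50, 46] -> [3, 39] and [50, 46]
    Split: [3, 39] -> [3] and [39]
    Merge: [3] + [39] -> [3, 39]
    Split: [50, 46] -> [50] and [46]
    Merge: [50] + [46] -> [46, 50]
  Merge: [3, 39] + [46, 50] -> [3, 39, 46, 50]
Merge: [3, 12, 30, 41] + [3, 39, 46, 50] -> [3, 3, 12, 30, 39, 41, 46, 50]

Final sorted array: [3, 3, 12, 30, 39, 41, 46, 50]

The merge sort proceeds by recursively splitting the array and merging sorted halves.
After all merges, the sorted array is [3, 3, 12, 30, 39, 41, 46, 50].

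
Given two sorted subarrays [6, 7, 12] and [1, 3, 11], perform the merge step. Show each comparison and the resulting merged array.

Merging process:

Compare 6 vs 1: take 1 from right. Merged: [1]
Compare 6 vs 3: take 3 from right. Merged: [1, 3]
Compare 6 vs 11: take 6 from left. Merged: [1, 3, 6]
Compare 7 vs 11: take 7 from left. Merged: [1, 3, 6, 7]
Compare 12 vs 11: take 11 from right. Merged: [1, 3, 6, 7, 11]
Append remaining from left: [12]. Merged: [1, 3, 6, 7, 11, 12]

Final merged array: [1, 3, 6, 7, 11, 12]
Total comparisons: 5

The merged array is [1, 3, 6, 7, 11, 12], requiring 5 comparisons. The merge step runs in O(n) time where n is the total number of elements.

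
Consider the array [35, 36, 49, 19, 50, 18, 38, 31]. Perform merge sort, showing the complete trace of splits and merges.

Merge sort trace:

Split: [35, 36, 49, 19, 50, 18, 38, 31] -> [35, 36, 49, 19] and [50, 18, 38, 31]
  Split: [35, 36, 49, 19] -> [35, 36] and [49, 19]
    Split: [35, 36] -> [35] and [36]
    Merge: [35] + [36] -> [35, 36]
    Split: [49, 19] -> [49] and [19]
    Merge: [49] + [19] -> [19, 49]
  Merge: [35, 36] + [19, 49] -> [19, 35, 36, 49]
  Split: [50, 18, 38, 31] -> [50, 18] and [38, 31]
    Split: [50, 18] -> [50] and [18]
    Merge: [50] + [18] -> [18, 50]
    Split: [38, 31] -> [38] and [31]
    Merge: [38] + [31] -> [31, 38]
  Merge: [18, 50] + [31, 38] -> [18, 31, 38, 50]
Merge: [19, 35, 36, 49] + [18, 31, 38, 50] -> [18, 19, 31, 35, 36, 38, 49, 50]

Final sorted array: [18, 19, 31, 35, 36, 38, 49, 50]

The merge sort proceeds by recursively splitting the array and merging sorted halves.
After all merges, the sorted array is [18, 19, 31, 35, 36, 38, 49, 50].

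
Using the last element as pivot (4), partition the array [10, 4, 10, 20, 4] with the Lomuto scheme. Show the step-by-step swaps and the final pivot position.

Lomuto partition with pivot = 4:

Initial array: [10, 4, 10, 20, 4]

arr[0]=10 > 4: no swap
arr[1]=4 <= 4: swap with position 0, array becomes [4, 10, 10, 20, 4]
arr[2]=10 > 4: no swap
arr[3]=20 > 4: no swap

Place pivot at position 1: [4, 4, 10, 20, 10]
Pivot position: 1

After partitioning with pivot 4, the array becomes [4, 4, 10, 20, 10]. The pivot is placed at index 1. All elements to the left of the pivot are <= 4, and all elements to the right are > 4.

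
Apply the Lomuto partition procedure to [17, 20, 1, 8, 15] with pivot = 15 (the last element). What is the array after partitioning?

Lomuto partition with pivot = 15:

Initial array: [17, 20, 1, 8, 15]

arr[0]=17 > 15: no swap
arr[1]=20 > 15: no swap
arr[2]=1 <= 15: swap with position 0, array becomes [1, 20, 17, 8, 15]
arr[3]=8 <= 15: swap with position 1, array becomes [1, 8, 17, 20, 15]

Place pivot at position 2: [1, 8, 15, 20, 17]
Pivot position: 2

After partitioning with pivot 15, the array becomes [1, 8, 15, 20, 17]. The pivot is placed at index 2. All elements to the left of the pivot are <= 15, and all elements to the right are > 15.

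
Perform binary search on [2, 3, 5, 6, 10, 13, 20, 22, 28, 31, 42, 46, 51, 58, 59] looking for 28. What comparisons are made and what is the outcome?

Binary search for 28 in [2, 3, 5, 6, 10, 13, 20, 22, 28, 31, 42, 46, 51, 58, 59]:

lo=0, hi=14, mid=7, arr[mid]=22 -> 22 < 28, search right half
lo=8, hi=14, mid=11, arr[mid]=46 -> 46 > 28, search left half
lo=8, hi=10, mid=9, arr[mid]=31 -> 31 > 28, search left half
lo=8, hi=8, mid=8, arr[mid]=28 -> Found target at index 8!

Binary search finds 28 at index 8 after 4 comparisons. The search repeatedly halves the search space by comparing with the middle element.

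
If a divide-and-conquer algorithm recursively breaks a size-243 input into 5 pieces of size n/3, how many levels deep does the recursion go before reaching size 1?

For divide and conquer with division factor 3:

Problem sizes at each level:
Level 0: 243
Level 1: 81
Level 2: 27
Level 3: 9
Level 4: 3
Level 5: 1

The root is level 0 and the size-1 base case is level 5 (the tree spans levels 0 through 5, i.e. 6 levels counting the root), so the depth is the number of divisions: log_3(243) = 5

The recursion tree depth is log_3(243) = 5. At each level, the problem size is divided by 3, so it takes 5 divisions to reduce to a base case of size 1. The algorithm makes 5 recursive calls at each level.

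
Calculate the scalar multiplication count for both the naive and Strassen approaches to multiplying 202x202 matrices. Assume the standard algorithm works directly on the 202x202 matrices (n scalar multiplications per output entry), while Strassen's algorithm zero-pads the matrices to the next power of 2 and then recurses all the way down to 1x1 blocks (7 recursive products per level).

Matrix multiplication for 202x202 matrices:

Strassen's algorithm requires power-of-2 dimensions. Pad 202x202 to 256x256 (next power of 2).

Standard algorithm: 202^3 = 8242408 multiplications
Strassen's algorithm: 7^(log2(256)) = 7^8 = 5764801 multiplications
Savings: 8242408 - 5764801 = 2477607 multiplications

Standard: 8242408 multiplications (202^3). Strassen: 5764801 multiplications (7^8, after padding to 256x256). Strassen reduces 8 recursive multiplications to 7 at each level.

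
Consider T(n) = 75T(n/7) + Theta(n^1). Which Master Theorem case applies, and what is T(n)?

Master Theorem for T(n) = 75T(n/7) + O(n^1):

a = 75, b = 7, c = 1
log_b(a) = log_7(75) = 2.2187

Case 1: c = 1 < log_7(75) = 2.2187
T(n) = O(n^(log_7 75))

For T(n) = 75T(n/7) + O(n^1): log_7(75) = 2.2187. This is Case 1 of the Master Theorem (c < log_b(a), work dominated by leaves), giving O(n^(log_7 75)).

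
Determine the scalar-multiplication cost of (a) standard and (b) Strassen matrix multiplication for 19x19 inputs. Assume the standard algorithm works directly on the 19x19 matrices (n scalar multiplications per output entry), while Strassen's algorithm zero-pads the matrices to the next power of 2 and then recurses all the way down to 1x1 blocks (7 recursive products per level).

Matrix multiplication for 19x19 matrices:

Strassen's algorithm requires power-of-2 dimensions. Pad 19x19 to 32x32 (next power of 2).

Standard algorithm: 19^3 = 6859 multiplications
Strassen's algorithm: 7^(log2(32)) = 7^5 = 16807 multiplications
Difference: 6859 - 16807 = -9948 (Strassen uses MORE here due to padding overhead — for small or just-over-power-of-2 n, padding can outweigh the per-level savings)

Standard: 6859 multiplications (19^3). Strassen: 16807 multiplications (7^5, after padding to 32x32). Strassen reduces 8 recursive multiplications to 7 at each level.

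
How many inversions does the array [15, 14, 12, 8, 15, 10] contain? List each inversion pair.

Finding inversions in [15, 14, 12, 8, 15, 10]:

(0, 1): arr[0]=15 > arr[1]=14
(0, 2): arr[0]=15 > arr[2]=12
(0, 3): arr[0]=15 > arr[3]=8
(0, 5): arr[0]=15 > arr[5]=10
(1, 2): arr[1]=14 > arr[2]=12
(1, 3): arr[1]=14 > arr[3]=8
(1, 5): arr[1]=14 > arr[5]=10
(2, 3): arr[2]=12 > arr[3]=8
(2, 5): arr[2]=12 > arr[5]=10
(4, 5): arr[4]=15 > arr[5]=10

Total inversions: 10

The array has 10 inversion(s): (0,1), (0,2), (0,3), (0,5), (1,2), (1,3), (1,5), (2,3), (2,5), (4,5). Each pair (i,j) satisfies i < j and arr[i] > arr[j].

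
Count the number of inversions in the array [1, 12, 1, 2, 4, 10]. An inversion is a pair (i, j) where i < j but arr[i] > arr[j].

Finding inversions in [1, 12, 1, 2, 4, 10]:

(1, 2): arr[1]=12 > arr[2]=1
(1, 3): arr[1]=12 > arr[3]=2
(1, 4): arr[1]=12 > arr[4]=4
(1, 5): arr[1]=12 > arr[5]=10

Total inversions: 4

The array has 4 inversion(s): (1,2), (1,3), (1,4), (1,5). Each pair (i,j) satisfies i < j and arr[i] > arr[j].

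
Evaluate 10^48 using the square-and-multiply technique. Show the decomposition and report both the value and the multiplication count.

Computing 10^48 by squaring (build up from 10^1; each line after the first costs one multiplication):

10^1 = 10
10^2 = (10^1)^2 = 10^2 = 100
10^3 = 10 * 10^2 = 10 * 100 = 1000
10^6 = (10^3)^2 = 1000^2 = 1000000
10^12 = (10^6)^2 = 1000000^2 = 1000000000000
10^24 = (10^12)^2 = 1000000000000^2 = 1000000000000000000000000
10^48 = (10^24)^2 = 1000000000000000000000000^2 = 1000000000000000000000000000000000000000000000000

Result: 1000000000000000000000000000000000000000000000000
Multiplications needed: 6 (6 lines after 10^1)

10^48 = 1000000000000000000000000000000000000000000000000. Using exponentiation by squaring, this requires 6 multiplications. The key idea: if the exponent is even, square the half-power; if odd, multiply by the base once.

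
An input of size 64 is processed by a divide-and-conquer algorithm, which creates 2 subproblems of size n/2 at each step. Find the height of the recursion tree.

For divide and conquer with division factor 2:

Problem sizes at each level:
Level 0: 64
Level 1: 32
Level 2: 16
Level 3: 8
Level 4: 4
Level 5: 2
Level 6: 1

The root is level 0 and the size-1 base case is level 6 (the tree spans levels 0 through 6, i.e. 7 levels counting the root), so the depth is the number of divisions: log_2(64) = 6

The recursion tree depth is log_2(64) = 6. At each level, the problem size is divided by 2, so it takes 6 divisions to reduce to a base case of size 1. The algorithm makes 2 recursive calls at each level.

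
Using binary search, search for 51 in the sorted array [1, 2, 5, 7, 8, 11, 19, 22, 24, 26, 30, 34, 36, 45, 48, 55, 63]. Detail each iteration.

Binary search for 51 in [1, 2, 5, 7, 8, 11, 19, 22, 24, 26, 30, 34, 36, 45, 48, 55, 63]:

lo=0, hi=16, mid=8, arr[mid]=24 -> 24 < 51, search right half
lo=9, hi=16, mid=12, arr[mid]=36 -> 36 < 51, search right half
lo=13, hi=16, mid=14, arr[mid]=48 -> 48 < 51, search right half
lo=15, hi=16, mid=15, arr[mid]=55 -> 55 > 51, search left half
lo=15 > hi=14, target 51 not found

Binary search determines that 51 is not in the array after 4 comparisons. The search space was exhausted without finding the target.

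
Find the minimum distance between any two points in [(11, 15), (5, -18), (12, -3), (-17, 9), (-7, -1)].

Computing all pairwise distances among 5 points:

d((11, 15), (5, -18)) = 33.541
d((11, 15), (12, -3)) = 18.0278
d((11, 15), (-17, 9)) = 28.6356
d((11, 15), (-7, -1)) = 24.0832
d((5, -18), (12, -3)) = 16.5529
d((5, -18), (-17, 9)) = 34.8281
d((5, -18), (-7, -1)) = 20.8087
d((12, -3), (-17, 9)) = 31.3847
d((12, -3), (-7, -1)) = 19.105
d((-17, 9), (-7, -1)) = 14.1421 <-- minimum

Closest pair: (-17, 9) and (-7, -1) with distance 14.1421

The closest pair is (-17, 9) and (-7, -1) with Euclidean distance 14.1421. For 5 points, brute-force pairwise comparison is shown above. For large n, the divide-and-conquer algorithm (sort by x, recurse on halves, check the dividing strip) achieves O(n log n).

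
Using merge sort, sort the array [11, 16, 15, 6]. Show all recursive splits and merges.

Merge sort trace:

Split: [11, 16, 15, 6] -> [11, 16] and [15, 6]
  Split: [11, 16] -> [11] and [16]
  Merge: [11] + [16] -> [11, 16]
  Split: [15, 6] -> [15] and [6]
  Merge: [15] + [6] -> [6, 15]
Merge: [11, 16] + [6, 15] -> [6, 11, 15, 16]

Final sorted array: [6, 11, 15, 16]

The merge sort proceeds by recursively splitting the array and merging sorted halves.
After all merges, the sorted array is [6, 11, 15, 16].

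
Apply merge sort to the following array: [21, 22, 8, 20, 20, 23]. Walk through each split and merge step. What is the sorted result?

Merge sort trace:

Split: [21, 22, 8, 20, 20, 23] -> [21, 22, 8] and [20, 20, 23]
  Split: [21, 22, 8] -> [21] and [22, 8]
    Split: [22, 8] -> [22] and [8]
    Merge: [22] + [8] -> [8, 22]
  Merge: [21] + [8, 22] -> [8, 21, 22]
  Split: [20, 20, 23] -> [20] and [20, 23]
    Split: [20, 23] -> [20] and [23]
    Merge: [20] + [23] -> [20, 23]
  Merge: [20] + [20, 23] -> [20, 20, 23]
Merge: [8, 21, 22] + [20, 20, 23] -> [8, 20, 20, 21, 22, 23]

Final sorted array: [8, 20, 20, 21, 22, 23]

The merge sort proceeds by recursively splitting the array and merging sorted halves.
After all merges, the sorted array is [8, 20, 20, 21, 22, 23].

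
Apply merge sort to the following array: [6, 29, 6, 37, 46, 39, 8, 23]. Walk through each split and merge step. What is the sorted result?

Merge sort trace:

Split: [6, 29, 6, 37, 46, 39, 8, 23] -> [6, 29, 6, 37] and [46, 39, 8, 23]
  Split: [6, 29, 6, 37] -> [6, 29] and [6, 37]
    Split: [6, 29] -> [6] and [29]
    Merge: [6] + [29] -> [6, 29]
    Split: [6, 37] -> [6] and [37]
    Merge: [6] + [37] -> [6, 37]
  Merge: [6, 29] + [6, 37] -> [6, 6, 29, 37]
  Split: [46, 39, 8, 23] -> [46, 39] and [8, 23]
    Split: [46, 39] -> [46] and [39]
    Merge: [46] + [39] -> [39, 46]
    Split: [8, 23] -> [8] and [23]
    Merge: [8] + [23] -> [8, 23]
  Merge: [39, 46] + [8, 23] -> [8, 23, 39, 46]
Merge: [6, 6, 29, 37] + [8, 23, 39, 46] -> [6, 6, 8, 23, 29, 37, 39, 46]

Final sorted array: [6, 6, 8, 23, 29, 37, 39, 46]

The merge sort proceeds by recursively splitting the array and merging sorted halves.
After all merges, the sorted array is [6, 6, 8, 23, 29, 37, 39, 46].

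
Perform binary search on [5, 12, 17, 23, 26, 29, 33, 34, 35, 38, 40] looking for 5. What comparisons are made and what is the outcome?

Binary search for 5 in [5, 12, 17, 23, 26, 29, 33, 34, 35, 38, 40]:

lo=0, hi=10, mid=5, arr[mid]=29 -> 29 > 5, search left half
lo=0, hi=4, mid=2, arr[mid]=17 -> 17 > 5, search left half
lo=0, hi=1, mid=0, arr[mid]=5 -> Found target at index 0!

Binary search finds 5 at index 0 after 3 comparisons. The search repeatedly halves the search space by comparing with the middle element.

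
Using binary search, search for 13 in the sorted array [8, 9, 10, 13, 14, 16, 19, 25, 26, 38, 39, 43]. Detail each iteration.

Binary search for 13 in [8, 9, 10, 13, 14, 16, 19, 25, 26, 38, 39, 43]:

lo=0, hi=11, mid=5, arr[mid]=16 -> 16 > 13, search left half
lo=0, hi=4, mid=2, arr[mid]=10 -> 10 < 13, search right half
lo=3, hi=4, mid=3, arr[mid]=13 -> Found target at index 3!

Binary search finds 13 at index 3 after 3 comparisons. The search repeatedly halves the search space by comparing with the middle element.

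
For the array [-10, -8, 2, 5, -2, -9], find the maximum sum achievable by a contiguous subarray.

Using Kadane's algorithm on [-10, -8, 2, 5, -2, -9]:

Scanning through the array:
Position 1 (value -8): max_ending_here = -8, max_so_far = -8
Position 2 (value 2): max_ending_here = 2, max_so_far = 2
Position 3 (value 5): max_ending_here = 7, max_so_far = 7
Position 4 (value -2): max_ending_here = 5, max_so_far = 7
Position 5 (value -9): max_ending_here = -4, max_so_far = 7

Maximum subarray: [2, 5]
Maximum sum: 7

The maximum subarray is [2, 5] with sum 7. This subarray runs from index 2 to index 3.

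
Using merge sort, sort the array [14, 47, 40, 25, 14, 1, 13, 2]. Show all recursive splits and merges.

Merge sort trace:

Split: [14, 47, 40, 25, 14, 1, 13, 2] -> [14, 47, 40, 25] and [14, 1, 13, 2]
  Split: [14, 47, 40, 25] -> [14, 47] and [40, 25]
    Split: [14, 47] -> [14] and [47]
    Merge: [14] + [47] -> [14, 47]
    Split: [40, 25] -> [40] and [25]
    Merge: [40] + [25] -> [25, 40]
  Merge: [14, 47] + [25, 40] -> [14, 25, 40, 47]
  Split: [14, 1, 13, 2] -> [14, 1] and [13, 2]
    Split: [14, 1] -> [14] and [1]
    Merge: [14] + [1] -> [1, 14]
    Split: [13, 2] -> [13] and [2]
    Merge: [13] + [2] -> [2, 13]
  Merge: [1, 14] + [2, 13] -> [1, 2, 13, 14]
Merge: [14, 25, 40, 47] + [1, 2, 13, 14] -> [1, 2, 13, 14, 14, 25, 40, 47]

Final sorted array: [1, 2, 13, 14, 14, 25, 40, 47]

The merge sort proceeds by recursively splitting the array and merging sorted halves.
After all merges, the sorted array is [1, 2, 13, 14, 14, 25, 40, 47].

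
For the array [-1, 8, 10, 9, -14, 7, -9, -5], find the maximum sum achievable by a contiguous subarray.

Using Kadane's algorithm on [-1, 8, 10, 9, -14, 7, -9, -5]:

Scanning through the array:
Position 1 (value 8): max_ending_here = 8, max_so_far = 8
Position 2 (value 10): max_ending_here = 18, max_so_far = 18
Position 3 (value 9): max_ending_here = 27, max_so_far = 27
Position 4 (value -14): max_ending_here = 13, max_so_far = 27
Position 5 (value 7): max_ending_here = 20, max_so_far = 27
Position 6 (value -9): max_ending_here = 11, max_so_far = 27
Position 7 (value -5): max_ending_here = 6, max_so_far = 27

Maximum subarray: [8, 10, 9]
Maximum sum: 27

The maximum subarray is [8, 10, 9] with sum 27. This subarray runs from index 1 to index 3.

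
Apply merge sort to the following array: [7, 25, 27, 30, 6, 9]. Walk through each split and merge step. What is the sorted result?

Merge sort trace:

Split: [7, 25, 27, 30, 6, 9] -> [7, 25, 27] and [30, 6, 9]
  Split: [7, 25, 27] -> [7] and [25, 27]
    Split: [25, 27] -> [25] and [27]
    Merge: [25] + [27] -> [25, 27]
  Merge: [7] + [25, 27] -> [7, 25, 27]
  Split: [30, 6, 9] -> [30] and [6, 9]
    Split: [6, 9] -> [6] and [9]
    Merge: [6] + [9] -> [6, 9]
  Merge: [30] + [6, 9] -> [6, 9, 30]
Merge: [7, 25, 27] + [6, 9, 30] -> [6, 7, 9, 25, 27, 30]

Final sorted array: [6, 7, 9, 25, 27, 30]

The merge sort proceeds by recursively splitting the array and merging sorted halves.
After all merges, the sorted array is [6, 7, 9, 25, 27, 30].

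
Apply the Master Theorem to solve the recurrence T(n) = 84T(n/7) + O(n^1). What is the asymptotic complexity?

Master Theorem for T(n) = 84T(n/7) + O(n^1):

a = 84, b = 7, c = 1
log_b(a) = log_7(84) = 2.2770

Case 1: c = 1 < log_7(84) = 2.2770
T(n) = O(n^(log_7 84))

For T(n) = 84T(n/7) + O(n^1): log_7(84) = 2.2770. This is Case 1 of the Master Theorem (c < log_b(a), work dominated by leaves), giving O(n^(log_7 84)).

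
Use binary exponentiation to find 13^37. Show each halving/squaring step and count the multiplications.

Computing 13^37 by squaring (build up from 13^1; each line after the first costs one multiplication):

13^1 = 13
13^2 = (13^1)^2 = 13^2 = 169
13^4 = (13^2)^2 = 169^2 = 28561
13^8 = (13^4)^2 = 28561^2 = 815730721
13^9 = 13 * 13^8 = 13 * 815730721 = 10604499373
13^18 = (13^9)^2 = 10604499373^2 = 112455406951957393129
13^36 = (13^18)^2 = 112455406951957393129^2 = 12646218552730347184269489080961456410641
13^37 = 13 * 13^36 = 13 * 12646218552730347184269489080961456410641 = 164400841185494513395503358052498933338333

Result: 164400841185494513395503358052498933338333
Multiplications needed: 7 (7 lines after 13^1)

13^37 = 164400841185494513395503358052498933338333. Using exponentiation by squaring, this requires 7 multiplications. The key idea: if the exponent is even, square the half-power; if odd, multiply by the base once.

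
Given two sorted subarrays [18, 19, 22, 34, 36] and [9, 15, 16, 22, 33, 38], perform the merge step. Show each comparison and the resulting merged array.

Merging process:

Compare 18 vs 9: take 9 from right. Merged: [9]
Compare 18 vs 15: take 15 from right. Merged: [9, 15]
Compare 18 vs 16: take 16 from right. Merged: [9, 15, 16]
Compare 18 vs 22: take 18 from left. Merged: [9, 15, 16, 18]
Compare 19 vs 22: take 19 from left. Merged: [9, 15, 16, 18, 19]
Compare 22 vs 22: take 22 from left. Merged: [9, 15, 16, 18, 19, 22]
Compare 34 vs 22: take 22 from right. Merged: [9, 15, 16, 18, 19, 22, 22]
Compare 34 vs 33: take 33 from right. Merged: [9, 15, 16, 18, 19, 22, 22, 33]
Compare 34 vs 38: take 34 from left. Merged: [9, 15, 16, 18, 19, 22, 22, 33, 34]
Compare 36 vs 38: take 36 from left. Merged: [9, 15, 16, 18, 19, 22, 22, 33, 34, 36]
Append remaining from right: [38]. Merged: [9, 15, 16, 18, 19, 22, 22, 33, 34, 36, 38]

Final merged array: [9, 15, 16, 18, 19, 22, 22, 33, 34, 36, 38]
Total comparisons: 10

The merged array is [9, 15, 16, 18, 19, 22, 22, 33, 34, 36, 38], requiring 10 comparisons. The merge step runs in O(n) time where n is the total number of elements.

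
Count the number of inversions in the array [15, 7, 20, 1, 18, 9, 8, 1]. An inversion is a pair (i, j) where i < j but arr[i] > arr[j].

Finding inversions in [15, 7, 20, 1, 18, 9, 8, 1]:

(0, 1): arr[0]=15 > arr[1]=7
(0, 3): arr[0]=15 > arr[3]=1
(0, 5): arr[0]=15 > arr[5]=9
(0, 6): arr[0]=15 > arr[6]=8
(0, 7): arr[0]=15 > arr[7]=1
(1, 3): arr[1]=7 > arr[3]=1
(1, 7): arr[1]=7 > arr[7]=1
(2, 3): arr[2]=20 > arr[3]=1
(2, 4): arr[2]=20 > arr[4]=18
(2, 5): arr[2]=20 > arr[5]=9
(2, 6): arr[2]=20 > arr[6]=8
(2, 7): arr[2]=20 > arr[7]=1
(4, 5): arr[4]=18 > arr[5]=9
(4, 6): arr[4]=18 > arr[6]=8
(4, 7): arr[4]=18 > arr[7]=1
(5, 6): arr[5]=9 > arr[6]=8
(5, 7): arr[5]=9 > arr[7]=1
(6, 7): arr[6]=8 > arr[7]=1

Total inversions: 18

The array has 18 inversion(s): (0,1), (0,3), (0,5), (0,6), (0,7), (1,3), (1,7), (2,3), (2,4), (2,5), (2,6), (2,7), (4,5), (4,6), (4,7), (5,6), (5,7), (6,7). Each pair (i,j) satisfies i < j and arr[i] > arr[j].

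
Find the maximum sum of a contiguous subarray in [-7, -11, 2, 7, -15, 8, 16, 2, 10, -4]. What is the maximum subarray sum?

Using Kadane's algorithm on [-7, -11, 2, 7, -15, 8, 16, 2, 10, -4]:

Scanning through the array:
Position 1 (value -11): max_ending_here = -11, max_so_far = -7
Position 2 (value 2): max_ending_here = 2, max_so_far = 2
Position 3 (value 7): max_ending_here = 9, max_so_far = 9
Position 4 (value -15): max_ending_here = -6, max_so_far = 9
Position 5 (value 8): max_ending_here = 8, max_so_far = 9
Position 6 (value 16): max_ending_here = 24, max_so_far = 24
Position 7 (value 2): max_ending_here = 26, max_so_far = 26
Position 8 (value 10): max_ending_here = 36, max_so_far = 36
Position 9 (value -4): max_ending_here = 32, max_so_far = 36

Maximum subarray: [8, 16, 2, 10]
Maximum sum: 36

The maximum subarray is [8, 16, 2, 10] with sum 36. This subarray runs from index 5 to index 8.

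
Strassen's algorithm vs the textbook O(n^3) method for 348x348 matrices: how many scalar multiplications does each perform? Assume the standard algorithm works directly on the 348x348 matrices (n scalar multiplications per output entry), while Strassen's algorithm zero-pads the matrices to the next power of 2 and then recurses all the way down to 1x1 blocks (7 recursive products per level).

Matrix multiplication for 348x348 matrices:

Strassen's algorithm requires power-of-2 dimensions. Pad 348x348 to 512x512 (next power of 2).

Standard algorithm: 348^3 = 42144192 multiplications
Strassen's algorithm: 7^(log2(512)) = 7^9 = 40353607 multiplications
Savings: 42144192 - 40353607 = 1790585 multiplications

Standard: 42144192 multiplications (348^3). Strassen: 40353607 multiplications (7^9, after padding to 512x512). Strassen reduces 8 recursive multiplications to 7 at each level.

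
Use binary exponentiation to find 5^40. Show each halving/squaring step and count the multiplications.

Computing 5^40 by squaring (build up from 5^1; each line after the first costs one multiplication):

5^1 = 5
5^2 = (5^1)^2 = 5^2 = 25
5^4 = (5^2)^2 = 25^2 = 625
5^5 = 5 * 5^4 = 5 * 625 = 3125
5^10 = (5^5)^2 = 3125^2 = 9765625
5^20 = (5^10)^2 = 9765625^2 = 95367431640625
5^40 = (5^20)^2 = 95367431640625^2 = 9094947017729282379150390625

Result: 9094947017729282379150390625
Multiplications needed: 6 (6 lines after 5^1)

5^40 = 9094947017729282379150390625. Using exponentiation by squaring, this requires 6 multiplications. The key idea: if the exponent is even, square the half-power; if odd, multiply by the base once.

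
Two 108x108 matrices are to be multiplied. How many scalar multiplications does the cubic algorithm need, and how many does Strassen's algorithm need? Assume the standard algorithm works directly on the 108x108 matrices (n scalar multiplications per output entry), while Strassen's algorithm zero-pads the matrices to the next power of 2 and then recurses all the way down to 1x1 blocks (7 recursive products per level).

Matrix multiplication for 108x108 matrices:

Strassen's algorithm requires power-of-2 dimensions. Pad 108x108 to 128x128 (next power of 2).

Standard algorithm: 108^3 = 1259712 multiplications
Strassen's algorithm: 7^(log2(128)) = 7^7 = 823543 multiplications
Savings: 1259712 - 823543 = 436169 multiplications

Standard: 1259712 multiplications (108^3). Strassen: 823543 multiplications (7^7, after padding to 128x128). Strassen reduces 8 recursive multiplications to 7 at each level.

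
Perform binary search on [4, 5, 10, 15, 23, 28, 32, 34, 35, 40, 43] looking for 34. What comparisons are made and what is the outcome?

Binary search for 34 in [4, 5, 10, 15, 23, 28, 32, 34, 35, 40, 43]:

lo=0, hi=10, mid=5, arr[mid]=28 -> 28 < 34, search right half
lo=6, hi=10, mid=8, arr[mid]=35 -> 35 > 34, search left half
lo=6, hi=7, mid=6, arr[mid]=32 -> 32 < 34, search right half
lo=7, hi=7, mid=7, arr[mid]=34 -> Found target at index 7!

Binary search finds 34 at index 7 after 4 comparisons. The search repeatedly halves the search space by comparing with the middle element.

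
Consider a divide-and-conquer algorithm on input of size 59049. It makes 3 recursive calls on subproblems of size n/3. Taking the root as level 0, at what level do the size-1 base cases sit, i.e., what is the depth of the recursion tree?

For divide and conquer with division factor 3:

Problem sizes at each level:
Level 0: 59049
Level 1: 19683
Level 2: 6561
Level 3: 2187
Level 4: 729
Level 5: 243
Level 6: 81
Level 7: 27
Level 8: 9
Level 9: 3
Level 10: 1

The root is level 0 and the size-1 base case is level 10 (the tree spans levels 0 through 10, i.e. 11 levels counting the root), so the depth is the number of divisions: log_3(59049) = 10

The recursion tree depth is log_3(59049) = 10. At each level, the problem size is divided by 3, so it takes 10 divisions to reduce to a base case of size 1. The algorithm makes 3 recursive calls at each level.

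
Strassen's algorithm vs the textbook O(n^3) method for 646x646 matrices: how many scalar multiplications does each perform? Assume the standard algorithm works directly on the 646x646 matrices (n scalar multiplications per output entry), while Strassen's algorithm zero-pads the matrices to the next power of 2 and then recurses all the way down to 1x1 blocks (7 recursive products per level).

Matrix multiplication for 646x646 matrices:

Strassen's algorithm requires power-of-2 dimensions. Pad 646x646 to 1024x1024 (next power of 2).

Standard algorithm: 646^3 = 269586136 multiplications
Strassen's algorithm: 7^(log2(1024)) = 7^10 = 282475249 multiplications
Difference: 269586136 - 282475249 = -12889113 (Strassen uses MORE here due to padding overhead — for small or just-over-power-of-2 n, padding can outweigh the per-level savings)

Standard: 269586136 multiplications (646^3). Strassen: 282475249 multiplications (7^10, after padding to 1024x1024). Strassen reduces 8 recursive multiplications to 7 at each level.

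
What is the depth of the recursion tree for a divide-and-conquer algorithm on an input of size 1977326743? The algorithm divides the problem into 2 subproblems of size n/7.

For divide and conquer with division factor 7:

Problem sizes at each level:
Level 0: 1977326743
Level 1: 282475249
Level 2: 40353607
Level 3: 5764801
Level 4: 823543
Level 5: 117649
Level 6: 16807
Level 7: 2401
Level 8: 343
Level 9: 49
Level 10: 7
Level 11: 1

The root is level 0 and the size-1 base case is level 11 (the tree spans levels 0 through 11, i.e. 12 levels counting the root), so the depth is the number of divisions: log_7(1977326743) = 11

The recursion tree depth is log_7(1977326743) = 11. At each level, the problem size is divided by 7, so it takes 11 divisions to reduce to a base case of size 1. The algorithm makes 2 recursive calls at each level.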